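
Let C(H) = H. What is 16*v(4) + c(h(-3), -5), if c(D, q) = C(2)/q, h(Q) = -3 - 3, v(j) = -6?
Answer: -482/5 ≈ -96.400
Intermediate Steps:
h(Q) = -6
c(D, q) = 2/q
16*v(4) + c(h(-3), -5) = 16*(-6) + 2/(-5) = -96 + 2*(-1/5) = -96 - 2/5 = -482/5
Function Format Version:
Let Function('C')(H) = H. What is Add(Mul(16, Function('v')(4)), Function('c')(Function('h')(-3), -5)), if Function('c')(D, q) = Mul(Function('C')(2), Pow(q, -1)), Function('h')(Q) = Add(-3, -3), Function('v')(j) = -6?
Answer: Rational(-482, 5) ≈ -96.400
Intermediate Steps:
Function('h')(Q) = -6
Function('c')(D, q) = Mul(2, Pow(q, -1))
Add(Mul(16, Function('v')(4)), Function('c')(Function('h')(-3), -5)) = Add(Mul(16, -6), Mul(2, Pow(-5, -1))) = Add(-96, Mul(2, Rational(-1, 5))) = Add(-96, Rational(-2, 5)) = Rational(-482, 5)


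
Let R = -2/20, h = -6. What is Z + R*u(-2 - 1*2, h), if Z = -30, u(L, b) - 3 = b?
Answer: -297/10 ≈ -29.700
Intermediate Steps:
R = -⅒ (R = -2*1/20 = -⅒ ≈ -0.10000)
u(L, b) = 3 + b
Z + R*u(-2 - 1*2, h) = -30 - (3 - 6)/10 = -30 - ⅒*(-3) = -30 + 3/10 = -297/10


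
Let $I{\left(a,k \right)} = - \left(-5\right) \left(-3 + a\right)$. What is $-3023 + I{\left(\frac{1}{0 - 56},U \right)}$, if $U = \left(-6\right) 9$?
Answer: $- \frac{170133}{56} \approx -3038.1$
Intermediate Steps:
$U = -54$
$I{\left(a,k \right)} = -15 + 5 a$ ($I{\left(a,k \right)} = - (15 - 5 a) = -15 + 5 a$)
$-3023 + I{\left(\frac{1}{0 - 56},U \right)} = -3023 - \left(15 - \frac{5}{0 - 56}\right) = -3023 - \left(15 - \frac{5}{-56}\right) = -3023 + \left(-15 + 5 \left(- \frac{1}{56}\right)\right) = -3023 - \frac{845}{56} = - \frac{170133}{56}$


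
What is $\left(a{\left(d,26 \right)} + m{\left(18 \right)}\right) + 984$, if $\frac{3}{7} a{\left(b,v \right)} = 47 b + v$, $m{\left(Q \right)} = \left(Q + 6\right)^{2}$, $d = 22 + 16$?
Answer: $5788$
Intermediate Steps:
$d = 38$
$m{\left(Q \right)} = \left(6 + Q\right)^{2}$
$a{\left(b,v \right)} = \frac{7 v}{3} + \frac{329 b}{3}$ ($a{\left(b,v \right)} = \frac{7 \left(47 b + v\right)}{3} = \frac{7 \left(v + 47 b\right)}{3} = \frac{7 v}{3} + \frac{329 b}{3}$)
$\left(a{\left(d,26 \right)} + m{\left(18 \right)}\right) + 984 = \left(\left(\frac{7}{3} \cdot 26 + \frac{329}{3} \cdot 38\right) + \left(6 + 18\right)^{2}\right) + 984 = \left(\left(\frac{182}{3} + \frac{12502}{3}\right) + 24^{2}\right) + 984 = \left(4228 + 576\right) + 984 = 4804 + 984 = 5788$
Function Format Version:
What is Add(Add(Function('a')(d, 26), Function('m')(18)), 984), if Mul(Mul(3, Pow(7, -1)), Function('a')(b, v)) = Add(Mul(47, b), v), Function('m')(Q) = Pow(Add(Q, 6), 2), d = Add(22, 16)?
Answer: 5788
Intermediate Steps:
d = 38
Function('m')(Q) = Pow(Add(6, Q), 2)
Function('a')(b, v) = Add(Mul(Rational(7, 3), v), Mul(Rational(329, 3), b)) (Function('a')(b, v) = Mul(Rational(7, 3), Add(Mul(47, b), v)) = Mul(Rational(7, 3), Add(v, Mul(47, b))) = Add(Mul(Rational(7, 3), v), Mul(Rational(329, 3), b)))
Add(Add(Function('a')(d, 26), Function('m')(18)), 984) = Add(Add(Add(Mul(Rational(7, 3), 26), Mul(Rational(329, 3), 38)), Pow(Add(6, 18), 2)), 984) = Add(Add(Add(Rational(182, 3), Rational(12502, 3)), Pow(24, 2)), 984) = Add(Add(4228, 576), 984) = Add(4804, 984) = 5788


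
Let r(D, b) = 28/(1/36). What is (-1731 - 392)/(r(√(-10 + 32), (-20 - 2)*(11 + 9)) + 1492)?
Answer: -2123/2500 ≈ -0.84920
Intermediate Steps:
r(D, b) = 1008 (r(D, b) = 28/(1/36) = 28*36 = 1008)
(-1731 - 392)/(r(√(-10 + 32), (-20 - 2)*(11 + 9)) + 1492) = (-1731 - 392)/(1008 + 1492) = -2123/2500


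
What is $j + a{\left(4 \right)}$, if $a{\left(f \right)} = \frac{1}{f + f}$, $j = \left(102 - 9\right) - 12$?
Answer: $\frac{649}{8} \approx 81.125$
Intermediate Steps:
$j = 81$ ($j = \left(102 + \left(-43 + 34\right)\right) - 12 = \left(102 - 9\right) - 12 = 93 - 12 = 81$)
$a{\left(f \right)} = \frac{1}{2 f}$
$j + a{\left(4 \right)} = 81 + \frac{1}{2 \cdot 4} = 81 + \frac{1}{2} \cdot \frac{1}{4} = 81 + \frac{1}{8} = \frac{649}{8}$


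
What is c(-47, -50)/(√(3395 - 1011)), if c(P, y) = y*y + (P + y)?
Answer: 2403*√149/596 ≈ 49.215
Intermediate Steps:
c(P, y) = P + y + y² (c(P, y) = y² + (P + y) = P + y + y²)
c(-47, -50)/(√(3395 - 1011)) = (-47 - 50 + (-50)²)/(√(3395 - 1011)) = (-47 - 50 + 2500)/(√2384) = 2403/((4*√149)) = 2403*(√149/596) = 2403*√149/596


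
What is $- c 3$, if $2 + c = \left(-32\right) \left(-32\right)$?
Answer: $-3066$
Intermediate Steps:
$c = 1022$ ($c = -2 - -1024 = -2 + 1024 = 1022$)
$- c 3 = \left(-1\right) 1022 \cdot 3 = \left(-1022\right) 3 = -3066$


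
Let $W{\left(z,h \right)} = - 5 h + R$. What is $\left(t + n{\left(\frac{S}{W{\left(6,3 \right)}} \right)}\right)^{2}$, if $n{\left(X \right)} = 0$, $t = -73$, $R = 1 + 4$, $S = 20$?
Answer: $5329$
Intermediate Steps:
$R = 5$
$W{\left(z,h \right)} = 5 - 5 h$ ($W{\left(z,h \right)} = - 5 h + 5 = 5 - 5 h$)
$\left(t + n{\left(\frac{S}{W{\left(6,3 \right)}} \right)}\right)^{2} = \left(-73 + 0\right)^{2} = \left(-73\right)^{2} = 5329$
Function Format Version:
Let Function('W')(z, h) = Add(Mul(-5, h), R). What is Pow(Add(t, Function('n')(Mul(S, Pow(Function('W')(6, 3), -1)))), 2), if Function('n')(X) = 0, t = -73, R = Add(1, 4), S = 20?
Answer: 5329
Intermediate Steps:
R = 5
Function('W')(z, h) = Add(5, Mul(-5, h)) (Function('W')(z, h) = Add(Mul(-5, h), 5) = Add(5, Mul(-5, h)))
Pow(Add(t, Function('n')(Mul(S, Pow(Function('W')(6, 3), -1)))), 2) = Pow(Add(-73, 0), 2) = Pow(-73, 2) = 5329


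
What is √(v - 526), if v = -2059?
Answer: I*√2585 ≈ 50.843*I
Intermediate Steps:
√(v - 526) = √(-2059 - 526) = √(-2585) = I*√2585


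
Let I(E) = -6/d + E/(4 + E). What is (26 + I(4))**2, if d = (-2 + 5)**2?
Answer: 24025/36 ≈ 667.36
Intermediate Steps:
d = 9 (d = 3**2 = 9)
I(E) = -2/3 + E/(4 + E) (I(E) = -6/9 + E/(4 + E) = -6*1/9 + E/(4 + E) = -2/3 + E/(4 + E))
(26 + I(4))**2 = (26 + (-8 + 4)/(3*(4 + 4)))**2 = (26 + (1/3)*(-4)/8)**2 = (26 + (1/3)*(1/8)*(-4))**2 = (26 - 1/6)**2 = (155/6)**2 = 24025/36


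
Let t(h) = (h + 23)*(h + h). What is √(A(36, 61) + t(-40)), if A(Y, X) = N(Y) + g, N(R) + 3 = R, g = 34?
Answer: √1427 ≈ 37.776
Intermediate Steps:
N(R) = -3 + R
t(h) = 2*h*(23 + h) (t(h) = (23 + h)*(2*h) = 2*h*(23 + h))
A(Y, X) = 31 + Y (A(Y, X) = (-3 + Y) + 34 = 31 + Y)
√(A(36, 61) + t(-40)) = √((31 + 36) + 2*(-40)*(23 - 40)) = √(67 + 2*(-40)*(-17)) = √(67 + 1360) = √1427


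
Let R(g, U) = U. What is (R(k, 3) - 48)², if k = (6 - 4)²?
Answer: 2025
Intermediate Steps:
k = 4 (k = 2² = 4)
(R(k, 3) - 48)² = (3 - 48)² = (-45)² = 2025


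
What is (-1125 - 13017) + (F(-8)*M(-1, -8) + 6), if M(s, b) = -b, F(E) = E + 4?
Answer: -14168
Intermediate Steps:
F(E) = 4 + E
(-1125 - 13017) + (F(-8)*M(-1, -8) + 6) = (-1125 - 13017) + ((4 - 8)*(-1*(-8)) + 6) = -14142 + (-4*8 + 6) = -14142 + (-32 + 6) = -14142 - 26 = -14168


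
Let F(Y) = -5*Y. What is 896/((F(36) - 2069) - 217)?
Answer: -448/1233 ≈ -0.36334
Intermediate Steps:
896/((F(36) - 2069) - 217) = 896/((-5*36 - 2069) - 217) = 896/((-180 - 2069) - 217) = 896/(-2249 - 217) = 896/(-2466) = 896*(-1/2466) = -448/1233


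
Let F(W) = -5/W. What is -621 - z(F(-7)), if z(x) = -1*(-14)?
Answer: -635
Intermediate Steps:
z(x) = 14
-621 - z(F(-7)) = -621 - 1*14 = -621 - 14 = -635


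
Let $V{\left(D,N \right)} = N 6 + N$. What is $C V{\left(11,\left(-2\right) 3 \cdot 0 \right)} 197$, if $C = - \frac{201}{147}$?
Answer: $0$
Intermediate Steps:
$V{\left(D,N \right)} = 7 N$ ($V{\left(D,N \right)} = 6 N + N = 7 N$)
$C = - \frac{67}{49}$ ($C = \left(-201\right) \frac{1}{147} = - \frac{67}{49} \approx -1.3673$)
$C V{\left(11,\left(-2\right) 3 \cdot 0 \right)} 197 = - \frac{67 \cdot 7 \left(-2\right) 3 \cdot 0}{49} \cdot 197 = - \frac{67 \cdot 7 \left(\left(-6\right) 0\right)}{49} \cdot 197 = - \frac{67 \cdot 7 \cdot 0}{49} \cdot 197 = \left(- \frac{67}{49}\right) 0 \cdot 197 = 0 \cdot 197 = 0$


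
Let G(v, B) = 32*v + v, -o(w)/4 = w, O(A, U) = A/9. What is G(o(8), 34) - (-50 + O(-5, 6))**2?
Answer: -292561/81 ≈ -3611.9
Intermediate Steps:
O(A, U) = A/9 (O(A, U) = A*(1/9) = A/9)
o(w) = -4*w
G(v, B) = 33*v
G(o(8), 34) - (-50 + O(-5, 6))**2 = 33*(-4*8) - (-50 + (1/9)*(-5))**2 = 33*(-32) - (-50 - 5/9)**2 = -1056 - (-455/9)**2 = -1056 - 1*207025/81 = -1056 - 207025/81 = -292561/81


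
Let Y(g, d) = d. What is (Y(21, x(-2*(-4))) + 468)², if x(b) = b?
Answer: 226576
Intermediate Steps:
(Y(21, x(-2*(-4))) + 468)² = (-2*(-4) + 468)² = (8 + 468)² = 476² = 226576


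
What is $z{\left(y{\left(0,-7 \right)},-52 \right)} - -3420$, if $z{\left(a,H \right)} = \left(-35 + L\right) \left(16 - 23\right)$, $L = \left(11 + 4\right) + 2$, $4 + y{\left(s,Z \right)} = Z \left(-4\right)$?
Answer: $3546$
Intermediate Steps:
$y{\left(s,Z \right)} = -4 - 4 Z$ ($y{\left(s,Z \right)} = -4 + Z \left(-4\right) = -4 - 4 Z$)
$L = 17$ ($L = 15 + 2 = 17$)
$z{\left(a,H \right)} = 126$ ($z{\left(a,H \right)} = \left(-35 + 17\right) \left(16 - 23\right) = \left(-18\right) \left(-7\right) = 126$)
$z{\left(y{\left(0,-7 \right)},-52 \right)} - -3420 = 126 - -3420 = 126 + 3420 = 3546$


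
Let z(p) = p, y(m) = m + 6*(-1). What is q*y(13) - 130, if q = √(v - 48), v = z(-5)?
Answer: -130 + 7*I*√53 ≈ -130.0 + 50.961*I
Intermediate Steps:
y(m) = -6 + m (y(m) = m - 6 = -6 + m)
v = -5
q = I*√53 (q = √(-5 - 48) = √(-53) = I*√53 ≈ 7.2801*I)
q*y(13) - 130 = (I*√53)*(-6 + 13) - 130 = (I*√53)*7 - 130 = 7*I*√53 - 130 = -130 + 7*I*√53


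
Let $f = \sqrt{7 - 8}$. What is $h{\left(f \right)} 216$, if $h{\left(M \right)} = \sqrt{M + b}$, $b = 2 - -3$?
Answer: $216 \sqrt{5 + i} \approx 485.38 + 48.062 i$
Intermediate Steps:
$f = i$ ($f = \sqrt{-1} = i \approx 1.0 i$)
$b = 5$ ($b = 2 + 3 = 5$)
$h{\left(M \right)} = \sqrt{5 + M}$ ($h{\left(M \right)} = \sqrt{M + 5} = \sqrt{5 + M}$)
$h{\left(f \right)} 216 = \sqrt{5 + i} 216 = 216 \sqrt{5 + i}$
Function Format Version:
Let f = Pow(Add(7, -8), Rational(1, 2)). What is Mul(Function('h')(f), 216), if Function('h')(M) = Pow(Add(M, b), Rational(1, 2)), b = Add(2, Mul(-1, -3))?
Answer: Mul(216, Pow(Add(5, I), Rational(1, 2))) ≈ Add(485.38, Mul(48.062, I))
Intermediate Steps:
f = I (f = Pow(-1, Rational(1, 2)) = I ≈ Mul(1.0000, I))
b = 5 (b = Add(2, 3) = 5)
Function('h')(M) = Pow(Add(5, M), Rational(1, 2)) (Function('h')(M) = Pow(Add(M, 5), Rational(1, 2)) = Pow(Add(5, M), Rational(1, 2)))
Mul(Function('h')(f), 216) = Mul(Pow(Add(5, I), Rational(1, 2)), 216) = Mul(216, Pow(Add(5, I), Rational(1, 2)))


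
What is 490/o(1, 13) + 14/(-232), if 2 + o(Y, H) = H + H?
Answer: 1771/87 ≈ 20.356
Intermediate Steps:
o(Y, H) = -2 + 2*H (o(Y, H) = -2 + (H + H) = -2 + 2*H)
490/o(1, 13) + 14/(-232) = 490/(-2 + 2*13) + 14/(-232) = 490/(-2 + 26) + 14*(-1/232) = 490/24 - 7/116 = 490*(1/24) - 7/116 = 245/12 - 7/116 = 1771/87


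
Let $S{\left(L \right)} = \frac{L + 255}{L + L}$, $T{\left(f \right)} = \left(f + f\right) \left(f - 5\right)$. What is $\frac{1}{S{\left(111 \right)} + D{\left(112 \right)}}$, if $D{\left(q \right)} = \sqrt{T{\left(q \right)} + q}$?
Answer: $- \frac{2257}{32961799} + \frac{5476 \sqrt{1505}}{32961799} \approx 0.0063765$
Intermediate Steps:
$T{\left(f \right)} = 2 f \left(-5 + f\right)$
$S{\left(L \right)} = \frac{255 + L}{2 L}$
$D{\left(q \right)} = \sqrt{q + 2 q \left(-5 + q\right)}$ ($D{\left(q \right)} = \sqrt{2 q \left(-5 + q\right) + q} = \sqrt{q + 2 q \left(-5 + q\right)}$)
$\frac{1}{S{\left(111 \right)} + D{\left(112 \right)}} = \frac{1}{\frac{255 + 111}{2 \cdot 111} + \sqrt{112 \left(-9 + 2 \cdot 112\right)}} = \frac{1}{\frac{1}{2} \cdot \frac{1}{111} \cdot 366 + \sqrt{112 \left(-9 + 224\right)}} = \frac{1}{\frac{61}{37} + \sqrt{112 \cdot 215}} = \frac{1}{\frac{61}{37} + \sqrt{24080}} = \frac{1}{\frac{61}{37} + 4 \sqrt{1505}}$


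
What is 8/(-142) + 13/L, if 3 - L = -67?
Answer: 643/4970 ≈ 0.12938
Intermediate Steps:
L = 70 (L = 3 - 1*(-67) = 3 + 67 = 70)
8/(-142) + 13/L = 8/(-142) + 13/70 = 8*(-1/142) + 13*(1/70) = -4/71 + 13/70 = 643/4970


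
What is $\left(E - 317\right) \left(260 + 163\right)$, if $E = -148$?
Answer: $-196695$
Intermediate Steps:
$\left(E - 317\right) \left(260 + 163\right) = \left(-148 - 317\right) \left(260 + 163\right) = \left(-465\right) 423 = -196695$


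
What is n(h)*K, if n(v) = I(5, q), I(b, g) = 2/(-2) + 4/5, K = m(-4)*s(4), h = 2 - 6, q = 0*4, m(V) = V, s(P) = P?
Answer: 16/5 ≈ 3.2000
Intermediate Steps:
q = 0
h = -4
K = -16 (K = -4*4 = -16)
I(b, g) = -⅕ (I(b, g) = 2*(-½) + 4*(⅕) = -1 + ⅘ = -⅕)
n(v) = -⅕
n(h)*K = -⅕*(-16) = 16/5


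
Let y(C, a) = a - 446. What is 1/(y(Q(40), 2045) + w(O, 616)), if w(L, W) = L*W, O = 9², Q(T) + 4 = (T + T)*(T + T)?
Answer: 1/51495 ≈ 1.9419e-5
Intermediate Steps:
Q(T) = -4 + 4*T² (Q(T) = -4 + (T + T)*(T + T) = -4 + (2*T)*(2*T) = -4 + 4*T²)
O = 81
y(C, a) = -446 + a
1/(y(Q(40), 2045) + w(O, 616)) = 1/((-446 + 2045) + 81*616) = 1/(1599 + 49896) = 1/51495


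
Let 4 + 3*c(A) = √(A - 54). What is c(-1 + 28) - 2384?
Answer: -7156/3 + I*√3 ≈ -2385.3 + 1.732*I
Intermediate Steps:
c(A) = -4/3 + √(-54 + A)/3 (c(A) = -4/3 + √(A - 54)/3 = -4/3 + √(-54 + A)/3)
c(-1 + 28) - 2384 = (-4/3 + √(-54 + (-1 + 28))/3) - 2384 = (-4/3 + √(-54 + 27)/3) - 2384 = (-4/3 + √(-27)/3) - 2384 = (-4/3 + (3*I*√3)/3) - 2384 = (-4/3 + I*√3) - 2384 = -7156/3 + I*√3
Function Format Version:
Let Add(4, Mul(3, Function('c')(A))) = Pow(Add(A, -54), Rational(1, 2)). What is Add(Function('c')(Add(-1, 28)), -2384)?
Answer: Add(Rational(-7156, 3), Mul(I, Pow(3, Rational(1, 2)))) ≈ Add(-2385.3, Mul(1.7320, I))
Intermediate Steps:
Function('c')(A) = Add(Rational(-4, 3), Mul(Rational(1, 3), Pow(Add(-54, A), Rational(1, 2)))) (Function('c')(A) = Add(Rational(-4, 3), Mul(Rational(1, 3), Pow(Add(A, -54), Rational(1, 2)))) = Add(Rational(-4, 3), Mul(Rational(1, 3), Pow(Add(-54, A), Rational(1, 2)))))
Add(Function('c')(Add(-1, 28)), -2384) = Add(Add(Rational(-4, 3), Mul(Rational(1, 3), Pow(Add(-54, Add(-1, 28)), Rational(1, 2)))), -2384) = Add(Add(Rational(-4, 3), Mul(Rational(1, 3), Pow(Add(-54, 27), Rational(1, 2)))), -2384) = Add(Add(Rational(-4, 3), Mul(Rational(1, 3), Pow(-27, Rational(1, 2)))), -2384) = Add(Add(Rational(-4, 3), Mul(Rational(1, 3), Mul(3, I, Pow(3, Rational(1, 2))))), -2384) = Add(Add(Rational(-4, 3), Mul(I, Pow(3, Rational(1, 2)))), -2384) = Add(Rational(-7156, 3), Mul(I, Pow(3, Rational(1, 2))))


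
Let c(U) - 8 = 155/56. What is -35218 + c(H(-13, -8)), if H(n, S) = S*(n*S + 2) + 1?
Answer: -1971605/56 ≈ -35207.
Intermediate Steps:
H(n, S) = 1 + S*(2 + S*n) (H(n, S) = S*(S*n + 2) + 1 = S*(2 + S*n) + 1 = 1 + S*(2 + S*n))
c(U) = 603/56 (c(U) = 8 + 155/56 = 603/56)
-35218 + c(H(-13, -8)) = -35218 + 603/56 = -1971605/56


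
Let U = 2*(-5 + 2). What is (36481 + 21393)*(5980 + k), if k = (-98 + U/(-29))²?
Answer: 756533326424/841 ≈ 8.9956e+8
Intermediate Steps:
U = -6 (U = 2*(-3) = -6)
k = 8042896/841 (k = (-98 - 6/(-29))² = (-98 - 6*(-1/29))² = (-98 + 6/29)² = (-2836/29)² = 8042896/841 ≈ 9563.5)
(36481 + 21393)*(5980 + k) = (36481 + 21393)*(5980 + 8042896/841) = 57874*(13072076/841) = 756533326424/841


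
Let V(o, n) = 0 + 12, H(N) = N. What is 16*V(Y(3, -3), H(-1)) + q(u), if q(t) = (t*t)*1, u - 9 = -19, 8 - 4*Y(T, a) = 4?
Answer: 292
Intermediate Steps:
Y(T, a) = 1 (Y(T, a) = 2 - 1/4*4 = 2 - 1 = 1)
u = -10 (u = 9 - 19 = -10)
V(o, n) = 12
q(t) = t**2 (q(t) = t**2*1 = t**2)
16*V(Y(3, -3), H(-1)) + q(u) = 16*12 + (-10)**2 = 192 + 100 = 292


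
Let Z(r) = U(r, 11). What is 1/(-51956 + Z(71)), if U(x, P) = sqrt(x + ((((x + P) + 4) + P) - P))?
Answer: -51956/2699425779 - sqrt(157)/2699425779 ≈ -1.9252e-5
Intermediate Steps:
U(x, P) = sqrt(4 + P + 2*x) (U(x, P) = sqrt(x + ((((P + x) + 4) + P) - P)) = sqrt(x + (((4 + P + x) + P) - P)) = sqrt(x + ((4 + x + 2*P) - P)) = sqrt(x + (4 + P + x)) = sqrt(4 + P + 2*x))
Z(r) = sqrt(15 + 2*r) (Z(r) = sqrt(4 + 11 + 2*r) = sqrt(15 + 2*r))
1/(-51956 + Z(71)) = 1/(-51956 + sqrt(15 + 2*71)) = 1/(-51956 + sqrt(15 + 142)) = 1/(-51956 + sqrt(157))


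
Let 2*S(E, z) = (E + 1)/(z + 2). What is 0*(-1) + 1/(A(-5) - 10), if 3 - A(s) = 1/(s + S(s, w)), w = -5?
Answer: -13/88 ≈ -0.14773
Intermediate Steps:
S(E, z) = (1 + E)/(2*(2 + z)) (S(E, z) = ((E + 1)/(z + 2))/2 = ((1 + E)/(2 + z))/2 = (1 + E)/(2*(2 + z)))
A(s) = 3 - 1/(-⅙ + 5*s/6) (A(s) = 3 - 1/(s + (1 + s)/(2*(2 - 5))) = 3 - 1/(s + (½)*(1 + s)/(-3)) = 3 - 1/(s + (½)*(-⅓)*(1 + s)) = 3 - 1/(s + (-⅙ - s/6)) = 3 - 1/(-⅙ + 5*s/6))
0*(-1) + 1/(A(-5) - 10) = 0*(-1) + 1/(3*(-3 + 5*(-5))/(-1 + 5*(-5)) - 10) = 0 + 1/(3*(-3 - 25)/(-1 - 25) - 10) = 0 + 1/(3*(-28)/(-26) - 10) = 0 + 1/(3*(-1/26)*(-28) - 10) = 0 + 1/(42/13 - 10) = 0 + 1/(-88/13) = 0 - 13/88 = -13/88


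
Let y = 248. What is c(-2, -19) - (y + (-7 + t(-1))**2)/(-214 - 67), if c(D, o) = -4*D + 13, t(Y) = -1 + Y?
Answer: 6230/281 ≈ 22.171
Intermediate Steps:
c(D, o) = 13 - 4*D
c(-2, -19) - (y + (-7 + t(-1))**2)/(-214 - 67) = (13 - 4*(-2)) - (248 + (-7 + (-1 - 1))**2)/(-214 - 67) = (13 + 8) - (248 + (-7 - 2)**2)/(-281) = 21 - (248 + (-9)**2)*(-1)/281 = 21 - (248 + 81)*(-1)/281 = 21 - 329*(-1)/281 = 21 - 1*(-329/281) = 21 + 329/281 = 6230/281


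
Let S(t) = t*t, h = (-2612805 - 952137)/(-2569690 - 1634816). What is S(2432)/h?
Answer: 4144678682624/594157 ≈ 6.9757e+6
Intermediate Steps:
h = 594157/700751 (h = -3564942/(-4204506) = -3564942*(-1/4204506) = 594157/700751 ≈ 0.84789)
S(t) = t²
S(2432)/h = 2432²/(594157/700751) = 5914624*(700751/594157) = 4144678682624/594157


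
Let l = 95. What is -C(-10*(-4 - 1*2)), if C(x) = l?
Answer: -95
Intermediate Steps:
C(x) = 95
-C(-10*(-4 - 1*2)) = -1*95 = -95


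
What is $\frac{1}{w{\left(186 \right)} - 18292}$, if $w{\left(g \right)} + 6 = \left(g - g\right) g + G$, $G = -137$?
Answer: $- \frac{1}{18435} \approx -5.4245 \cdot 10^{-5}$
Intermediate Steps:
$w{\left(g \right)} = -143$ ($w{\left(g \right)} = -6 + \left(\left(g - g\right) g - 137\right) = -6 - \left(137 + 0 g\right) = -6 + \left(0 - 137\right) = -6 - 137 = -143$)
$\frac{1}{w{\left(186 \right)} - 18292} = \frac{1}{-143 - 18292} = \frac{1}{-18435} = - \frac{1}{18435}$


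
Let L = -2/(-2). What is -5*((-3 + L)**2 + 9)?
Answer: -65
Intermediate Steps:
L = 1 (L = -2*(-1/2) = 1)
-5*((-3 + L)**2 + 9) = -5*((-3 + 1)**2 + 9) = -5*((-2)**2 + 9) = -5*(4 + 9) = -5*13 = -65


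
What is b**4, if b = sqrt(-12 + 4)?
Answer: 64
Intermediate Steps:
b = 2*I*sqrt(2) (b = sqrt(-8) = 2*I*sqrt(2) ≈ 2.8284*I)
b**4 = (2*I*sqrt(2))**4 = 64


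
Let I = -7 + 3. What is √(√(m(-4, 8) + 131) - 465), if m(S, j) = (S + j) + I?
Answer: √(-465 + √131) ≈ 21.297*I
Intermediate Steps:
I = -4
m(S, j) = -4 + S + j (m(S, j) = (S + j) - 4 = -4 + S + j)
√(√(m(-4, 8) + 131) - 465) = √(√((-4 - 4 + 8) + 131) - 465) = √(√(0 + 131) - 465) = √(√131 - 465) = √(-465 + √131)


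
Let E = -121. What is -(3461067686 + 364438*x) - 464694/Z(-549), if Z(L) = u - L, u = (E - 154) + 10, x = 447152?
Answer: -23631675485551/142 ≈ -1.6642e+11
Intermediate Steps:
u = -265 (u = (-121 - 154) + 10 = -275 + 10 = -265)
Z(L) = -265 - L
-(3461067686 + 364438*x) - 464694/Z(-549) = -364438/(1/(9497 + 447152)) - 464694/(-265 - 1*(-549)) = -364438/(1/456649) - 464694/(-265 + 549) = -364438/1/456649 - 464694/284 = -364438*456649 - 464694*1/284 = -166420248262 - 232347/142 = -23631675485551/142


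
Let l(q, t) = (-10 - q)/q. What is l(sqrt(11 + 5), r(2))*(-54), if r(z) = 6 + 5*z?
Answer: 189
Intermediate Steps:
l(q, t) = (-10 - q)/q
l(sqrt(11 + 5), r(2))*(-54) = ((-10 - sqrt(11 + 5))/(sqrt(11 + 5)))*(-54) = ((-10 - sqrt(16))/(sqrt(16)))*(-54) = ((-10 - 1*4)/4)*(-54) = ((-10 - 4)/4)*(-54) = ((1/4)*(-14))*(-54) = -7/2*(-54) = 189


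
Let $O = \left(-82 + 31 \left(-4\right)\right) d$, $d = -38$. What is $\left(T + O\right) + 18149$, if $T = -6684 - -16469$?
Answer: $35762$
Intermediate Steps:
$T = 9785$ ($T = -6684 + 16469 = 9785$)
$O = 7828$ ($O = \left(-82 + 31 \left(-4\right)\right) \left(-38\right) = \left(-82 - 124\right) \left(-38\right) = \left(-206\right) \left(-38\right) = 7828$)
$\left(T + O\right) + 18149 = \left(9785 + 7828\right) + 18149 = 17613 + 18149 = 35762$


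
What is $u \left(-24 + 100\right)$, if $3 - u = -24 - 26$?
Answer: $4028$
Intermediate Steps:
$u = 53$ ($u = 3 - \left(-24 - 26\right) = 3 - -50 = 3 + 50 = 53$)
$u \left(-24 + 100\right) = 53 \left(-24 + 100\right) = 53 \cdot 76 = 4028$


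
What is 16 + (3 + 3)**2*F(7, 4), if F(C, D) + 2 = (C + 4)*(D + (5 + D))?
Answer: 5092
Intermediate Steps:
F(C, D) = -2 + (4 + C)*(5 + 2*D) (F(C, D) = -2 + (C + 4)*(D + (5 + D)) = -2 + (4 + C)*(5 + 2*D))
16 + (3 + 3)**2*F(7, 4) = 16 + (3 + 3)**2*(18 + 5*7 + 8*4 + 2*7*4) = 16 + 6**2*(18 + 35 + 32 + 56) = 16 + 36*141 = 16 + 5076 = 5092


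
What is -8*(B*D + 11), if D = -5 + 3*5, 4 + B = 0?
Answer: 232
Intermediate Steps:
B = -4 (B = -4 + 0 = -4)
D = 10 (D = -5 + 15 = 10)
-8*(B*D + 11) = -8*(-4*10 + 11) = -8*(-40 + 11) = -8*(-29) = 232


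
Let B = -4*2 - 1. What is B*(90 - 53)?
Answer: -333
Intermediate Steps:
B = -9 (B = -8 - 1 = -9)
B*(90 - 53) = -9*(90 - 53) = -9*37 = -333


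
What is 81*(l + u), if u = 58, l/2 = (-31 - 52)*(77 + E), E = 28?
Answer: -1407132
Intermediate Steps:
l = -17430 (l = 2*((-31 - 52)*(77 + 28)) = 2*(-83*105) = 2*(-8715) = -17430)
81*(l + u) = 81*(-17430 + 58) = 81*(-17372) = -1407132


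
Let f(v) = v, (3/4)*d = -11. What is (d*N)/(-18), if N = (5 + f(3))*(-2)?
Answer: -352/27 ≈ -13.037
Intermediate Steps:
d = -44/3 (d = (4/3)*(-11) = -44/3 ≈ -14.667)
N = -16 (N = (5 + 3)*(-2) = 8*(-2) = -16)
(d*N)/(-18) = -44/3*(-16)/(-18) = (704/3)*(-1/18) = -352/27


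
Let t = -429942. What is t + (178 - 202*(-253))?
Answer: -378658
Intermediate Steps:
t + (178 - 202*(-253)) = -429942 + (178 - 202*(-253)) = -429942 + (178 + 51106) = -429942 + 51284 = -378658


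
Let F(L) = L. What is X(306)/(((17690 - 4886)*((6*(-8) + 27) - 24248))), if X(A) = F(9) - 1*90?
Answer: 27/103580092 ≈ 2.6067e-7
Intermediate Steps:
X(A) = -81 (X(A) = 9 - 1*90 = 9 - 90 = -81)
X(306)/(((17690 - 4886)*((6*(-8) + 27) - 24248))) = -81*1/((17690 - 4886)*((6*(-8) + 27) - 24248)) = -81*1/(12804*((-48 + 27) - 24248)) = -81*1/(12804*(-21 - 24248)) = -81/(12804*(-24269)) = -81/(-310740276) = -81*(-1/310740276) = 27/103580092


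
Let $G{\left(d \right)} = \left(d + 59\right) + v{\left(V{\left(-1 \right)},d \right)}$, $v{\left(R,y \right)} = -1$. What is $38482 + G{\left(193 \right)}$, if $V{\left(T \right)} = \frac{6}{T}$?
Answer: $38733$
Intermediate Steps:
$G{\left(d \right)} = 58 + d$ ($G{\left(d \right)} = \left(d + 59\right) - 1 = \left(59 + d\right) - 1 = 58 + d$)
$38482 + G{\left(193 \right)} = 38482 + \left(58 + 193\right) = 38482 + 251 = 38733$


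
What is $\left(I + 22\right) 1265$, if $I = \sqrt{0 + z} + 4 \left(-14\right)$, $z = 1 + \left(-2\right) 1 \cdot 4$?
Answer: $-43010 + 1265 i \sqrt{7} \approx -43010.0 + 3346.9 i$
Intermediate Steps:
$z = -7$ ($z = 1 - 8 = -7$)
$I = -56 + i \sqrt{7}$ ($I = \sqrt{0 - 7} + 4 \left(-14\right) = \sqrt{-7} - 56 = i \sqrt{7} - 56 = -56 + i \sqrt{7} \approx -56.0 + 2.6458 i$)
$\left(I + 22\right) 1265 = \left(\left(-56 + i \sqrt{7}\right) + 22\right) 1265 = \left(-34 + i \sqrt{7}\right) 1265 = -43010 + 1265 i \sqrt{7}$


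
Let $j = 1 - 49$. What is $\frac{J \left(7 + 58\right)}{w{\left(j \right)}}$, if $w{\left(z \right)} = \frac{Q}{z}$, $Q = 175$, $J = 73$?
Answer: $- \frac{45552}{35} \approx -1301.5$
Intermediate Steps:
$j = -48$ ($j = 1 - 49 = -48$)
$w{\left(z \right)} = \frac{175}{z}$
$\frac{J \left(7 + 58\right)}{w{\left(j \right)}} = \frac{73 \left(7 + 58\right)}{175 \frac{1}{-48}} = \frac{73 \cdot 65}{175 \left(- \frac{1}{48}\right)} = \frac{4745}{- \frac{175}{48}} = 4745 \left(- \frac{48}{175}\right) = - \frac{45552}{35}$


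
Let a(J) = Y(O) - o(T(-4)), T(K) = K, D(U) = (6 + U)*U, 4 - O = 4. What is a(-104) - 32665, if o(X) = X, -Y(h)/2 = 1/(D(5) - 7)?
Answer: -783865/24 ≈ -32661.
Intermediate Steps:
O = 0 (O = 4 - 1*4 = 4 - 4 = 0)
D(U) = U*(6 + U)
Y(h) = -1/24 (Y(h) = -2/(5*(6 + 5) - 7) = -2/(5*11 - 7) = -2/(55 - 7) = -2/48 = -2*1/48 = -1/24)
a(J) = 95/24 (a(J) = -1/24 - 1*(-4) = -1/24 + 4 = 95/24)
a(-104) - 32665 = 95/24 - 32665 = -783865/24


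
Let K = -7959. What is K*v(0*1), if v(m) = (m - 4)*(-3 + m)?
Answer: -95508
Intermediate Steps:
v(m) = (-4 + m)*(-3 + m)
K*v(0*1) = -7959*(12 + (0*1)² - 0) = -7959*(12 + 0² - 7*0) = -7959*(12 + 0 + 0) = -7959*12 = -95508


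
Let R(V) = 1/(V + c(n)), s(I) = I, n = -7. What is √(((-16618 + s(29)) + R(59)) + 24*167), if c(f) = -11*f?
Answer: I*√58174510/68 ≈ 112.17*I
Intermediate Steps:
R(V) = 1/(77 + V) (R(V) = 1/(V - 11*(-7)) = 1/(V + 77) = 1/(77 + V))
√(((-16618 + s(29)) + R(59)) + 24*167) = √(((-16618 + 29) + 1/(77 + 59)) + 24*167) = √((-16589 + 1/136) + 4008) = √(-2256103/136 + 4008) = √(-1711015/136) = I*√58174510/68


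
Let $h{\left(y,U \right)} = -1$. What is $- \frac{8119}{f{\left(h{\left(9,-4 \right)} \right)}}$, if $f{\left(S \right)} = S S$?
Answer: $-8119$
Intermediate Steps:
$f{\left(S \right)} = S^{2}$
$- \frac{8119}{f{\left(h{\left(9,-4 \right)} \right)}} = - \frac{8119}{\left(-1\right)^{2}} = - \frac{8119}{1} = \left(-8119\right) 1 = -8119$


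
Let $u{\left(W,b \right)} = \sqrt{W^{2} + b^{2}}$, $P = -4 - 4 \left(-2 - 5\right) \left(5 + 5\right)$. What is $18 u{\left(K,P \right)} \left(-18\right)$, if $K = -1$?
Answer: $- 324 \sqrt{76177} \approx -89425.0$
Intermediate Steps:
$P = 276$ ($P = -4 - 4 \left(-2 - 5\right) 10 = -4 - 4 \left(\left(-7\right) 10\right) = -4 - -280 = -4 + 280 = 276$)
$18 u{\left(K,P \right)} \left(-18\right) = 18 \sqrt{\left(-1\right)^{2} + 276^{2}} \left(-18\right) = 18 \sqrt{1 + 76176} \left(-18\right) = 18 \sqrt{76177} \left(-18\right) = - 324 \sqrt{76177}$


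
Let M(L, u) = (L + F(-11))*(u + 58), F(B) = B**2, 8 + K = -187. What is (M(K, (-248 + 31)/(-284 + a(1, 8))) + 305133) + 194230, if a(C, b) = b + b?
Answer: 66331485/134 ≈ 4.9501e+5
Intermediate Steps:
K = -195 (K = -8 - 187 = -195)
a(C, b) = 2*b
M(L, u) = (58 + u)*(121 + L) (M(L, u) = (L + (-11)**2)*(u + 58) = (L + 121)*(58 + u) = (121 + L)*(58 + u) = (58 + u)*(121 + L))
(M(K, (-248 + 31)/(-284 + a(1, 8))) + 305133) + 194230 = ((7018 + 58*(-195) + 121*((-248 + 31)/(-284 + 2*8)) - 195*(-248 + 31)/(-284 + 2*8)) + 305133) + 194230 = ((7018 - 11310 + 121*(-217/(-284 + 16)) - (-42315)/(-284 + 16)) + 305133) + 194230 = ((7018 - 11310 + 121*(-217/(-268)) - (-42315)/(-268)) + 305133) + 194230 = ((7018 - 11310 + 121*(-217*(-1/268)) - (-42315)*(-1)/268) + 305133) + 194230 = ((7018 - 11310 + 121*(217/268) - 195*217/268) + 305133) + 194230 = ((7018 - 11310 + 26257/268 - 42315/268) + 305133) + 194230 = (-583157/134 + 305133) + 194230 = 40304665/134 + 194230 = 66331485/134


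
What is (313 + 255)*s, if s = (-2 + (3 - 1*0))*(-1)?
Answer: -568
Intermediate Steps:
s = -1 (s = (-2 + (3 + 0))*(-1) = (-2 + 3)*(-1) = 1*(-1) = -1)
(313 + 255)*s = (313 + 255)*(-1) = 568*(-1) = -568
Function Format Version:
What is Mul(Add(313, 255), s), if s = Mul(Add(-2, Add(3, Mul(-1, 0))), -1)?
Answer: -568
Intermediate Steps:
s = -1 (s = Mul(Add(-2, Add(3, 0)), -1) = Mul(Add(-2, 3), -1) = Mul(1, -1) = -1)
Mul(Add(313, 255), s) = Mul(Add(313, 255), -1) = Mul(568, -1) = -568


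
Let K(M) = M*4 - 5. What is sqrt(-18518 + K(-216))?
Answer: I*sqrt(19387) ≈ 139.24*I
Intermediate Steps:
K(M) = -5 + 4*M (K(M) = 4*M - 5 = -5 + 4*M)
sqrt(-18518 + K(-216)) = sqrt(-18518 + (-5 + 4*(-216))) = sqrt(-18518 + (-5 - 864)) = sqrt(-18518 - 869) = sqrt(-19387) = I*sqrt(19387)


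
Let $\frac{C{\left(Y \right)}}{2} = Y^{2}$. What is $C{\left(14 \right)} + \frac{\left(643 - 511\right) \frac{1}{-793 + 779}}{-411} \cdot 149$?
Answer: $\frac{379206}{959} \approx 395.42$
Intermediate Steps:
$C{\left(Y \right)} = 2 Y^{2}$
$C{\left(14 \right)} + \frac{\left(643 - 511\right) \frac{1}{-793 + 779}}{-411} \cdot 149 = 2 \cdot 14^{2} + \frac{\left(643 - 511\right) \frac{1}{-793 + 779}}{-411} \cdot 149 = 2 \cdot 196 + \frac{132}{-14} \left(- \frac{1}{411}\right) 149 = 392 + 132 \left(- \frac{1}{14}\right) \left(- \frac{1}{411}\right) 149 = 392 + \left(- \frac{66}{7}\right) \left(- \frac{1}{411}\right) 149 = 392 + \frac{22}{959} \cdot 149 = 392 + \frac{3278}{959} = \frac{379206}{959}$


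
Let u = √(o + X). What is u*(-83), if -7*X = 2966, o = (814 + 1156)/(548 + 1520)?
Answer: -83*I*√22147910862/7238 ≈ -1706.6*I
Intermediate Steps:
o = 985/1034 (o = 1970/2068 = 1970*(1/2068) = 985/1034 ≈ 0.95261)
X = -2966/7 (X = -⅐*2966 = -2966/7 ≈ -423.71)
u = I*√22147910862/7238 (u = √(985/1034 - 2966/7) = √(-3059949/7238) = I*√22147910862/7238 ≈ 20.561*I)
u*(-83) = (I*√22147910862/7238)*(-83) = -83*I*√22147910862/7238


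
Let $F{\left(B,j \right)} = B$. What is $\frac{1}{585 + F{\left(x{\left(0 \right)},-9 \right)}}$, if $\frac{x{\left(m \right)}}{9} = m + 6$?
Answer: $\frac{1}{639} \approx 0.0015649$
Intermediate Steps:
$x{\left(m \right)} = 54 + 9 m$ ($x{\left(m \right)} = 9 \left(m + 6\right) = 9 \left(6 + m\right) = 54 + 9 m$)
$\frac{1}{585 + F{\left(x{\left(0 \right)},-9 \right)}} = \frac{1}{585 + \left(54 + 9 \cdot 0\right)} = \frac{1}{585 + \left(54 + 0\right)} = \frac{1}{585 + 54} = \frac{1}{639}$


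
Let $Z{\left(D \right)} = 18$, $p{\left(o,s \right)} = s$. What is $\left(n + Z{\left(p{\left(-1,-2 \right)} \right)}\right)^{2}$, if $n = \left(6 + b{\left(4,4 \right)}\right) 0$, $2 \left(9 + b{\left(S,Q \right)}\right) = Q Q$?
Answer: $324$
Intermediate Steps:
$b{\left(S,Q \right)} = -9 + \frac{Q^{2}}{2}$ ($b{\left(S,Q \right)} = -9 + \frac{Q Q}{2} = -9 + \frac{Q^{2}}{2}$)
$n = 0$ ($n = \left(6 - \left(9 - \frac{4^{2}}{2}\right)\right) 0 = \left(6 + \left(-9 + \frac{1}{2} \cdot 16\right)\right) 0 = \left(6 + \left(-9 + 8\right)\right) 0 = \left(6 - 1\right) 0 = 5 \cdot 0 = 0$)
$\left(n + Z{\left(p{\left(-1,-2 \right)} \right)}\right)^{2} = \left(0 + 18\right)^{2} = 18^{2} = 324$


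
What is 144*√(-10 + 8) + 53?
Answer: 53 + 144*I*√2 ≈ 53.0 + 203.65*I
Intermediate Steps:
144*√(-10 + 8) + 53 = 144*√(-2) + 53 = 144*(I*√2) + 53 = 144*I*√2 + 53 = 53 + 144*I*√2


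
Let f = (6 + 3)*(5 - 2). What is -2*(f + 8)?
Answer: -70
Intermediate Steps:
f = 27 (f = 9*3 = 27)
-2*(f + 8) = -2*(27 + 8) = -2*35 = -70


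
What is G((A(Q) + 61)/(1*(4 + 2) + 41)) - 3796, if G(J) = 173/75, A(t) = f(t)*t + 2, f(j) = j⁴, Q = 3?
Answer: -284527/75 ≈ -3793.7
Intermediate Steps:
A(t) = 2 + t⁵ (A(t) = t⁴*t + 2 = t⁵ + 2 = 2 + t⁵)
G(J) = 173/75 (G(J) = 173*(1/75) = 173/75)
G((A(Q) + 61)/(1*(4 + 2) + 41)) - 3796 = 173/75 - 3796 = -284527/75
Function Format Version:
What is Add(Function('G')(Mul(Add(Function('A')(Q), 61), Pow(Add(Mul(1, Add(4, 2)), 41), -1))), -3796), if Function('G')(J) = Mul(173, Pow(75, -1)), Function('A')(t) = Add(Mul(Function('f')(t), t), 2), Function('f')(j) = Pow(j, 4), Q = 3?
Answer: Rational(-284527, 75) ≈ -3793.7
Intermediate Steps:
Function('A')(t) = Add(2, Pow(t, 5)) (Function('A')(t) = Add(Mul(Pow(t, 4), t), 2) = Add(Pow(t, 5), 2) = Add(2, Pow(t, 5)))
Function('G')(J) = Rational(173, 75) (Function('G')(J) = Mul(173, Rational(1, 75)) = Rational(173, 75))
Add(Function('G')(Mul(Add(Function('A')(Q), 61), Pow(Add(Mul(1, Add(4, 2)), 41), -1))), -3796) = Add(Rational(173, 75), -3796) = Rational(-284527, 75)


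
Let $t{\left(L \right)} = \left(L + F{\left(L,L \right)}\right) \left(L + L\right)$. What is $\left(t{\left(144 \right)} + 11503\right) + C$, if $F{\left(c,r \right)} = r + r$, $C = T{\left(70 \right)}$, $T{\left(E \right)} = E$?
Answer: $135989$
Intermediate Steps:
$C = 70$
$F{\left(c,r \right)} = 2 r$
$t{\left(L \right)} = 6 L^{2}$ ($t{\left(L \right)} = \left(L + 2 L\right) \left(L + L\right) = 3 L 2 L = 6 L^{2}$)
$\left(t{\left(144 \right)} + 11503\right) + C = \left(6 \cdot 144^{2} + 11503\right) + 70 = \left(6 \cdot 20736 + 11503\right) + 70 = \left(124416 + 11503\right) + 70 = 135919 + 70 = 135989$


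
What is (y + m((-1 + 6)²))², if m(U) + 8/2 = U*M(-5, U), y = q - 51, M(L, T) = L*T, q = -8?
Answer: 10163344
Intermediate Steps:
y = -59 (y = -8 - 51 = -59)
m(U) = -4 - 5*U² (m(U) = -4 + U*(-5*U) = -4 - 5*U²)
(y + m((-1 + 6)²))² = (-59 + (-4 - 5*(-1 + 6)⁴))² = (-59 + (-4 - 5*(5²)²))² = (-59 + (-4 - 5*25²))² = (-59 + (-4 - 5*625))² = (-59 + (-4 - 3125))² = (-59 - 3129)² = (-3188)² = 10163344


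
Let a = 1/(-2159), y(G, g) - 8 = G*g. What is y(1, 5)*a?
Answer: -13/2159 ≈ -0.0060213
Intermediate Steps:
y(G, g) = 8 + G*g
a = -1/2159 ≈ -0.00046318
y(1, 5)*a = (8 + 1*5)*(-1/2159) = (8 + 5)*(-1/2159) = 13*(-1/2159) = -13/2159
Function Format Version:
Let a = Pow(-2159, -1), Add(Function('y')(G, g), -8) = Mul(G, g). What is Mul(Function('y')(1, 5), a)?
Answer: Rational(-13, 2159) ≈ -0.0060213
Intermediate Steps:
Function('y')(G, g) = Add(8, Mul(G, g))
a = Rational(-1, 2159) ≈ -0.00046318
Mul(Function('y')(1, 5), a) = Mul(Add(8, Mul(1, 5)), Rational(-1, 2159)) = Mul(Add(8, 5), Rational(-1, 2159)) = Mul(13, Rational(-1, 2159)) = Rational(-13, 2159)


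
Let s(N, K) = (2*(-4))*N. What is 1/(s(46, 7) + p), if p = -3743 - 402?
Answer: -1/4513 ≈ -0.00022158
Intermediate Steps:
s(N, K) = -8*N
p = -4145
1/(s(46, 7) + p) = 1/(-8*46 - 4145) = 1/(-368 - 4145) = 1/(-4513) = -1/4513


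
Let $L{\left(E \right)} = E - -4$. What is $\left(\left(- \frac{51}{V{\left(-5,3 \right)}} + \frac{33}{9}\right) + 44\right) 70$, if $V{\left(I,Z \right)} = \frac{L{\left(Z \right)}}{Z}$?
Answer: $\frac{5420}{3} \approx 1806.7$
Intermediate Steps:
$L{\left(E \right)} = 4 + E$ ($L{\left(E \right)} = E + 4 = 4 + E$)
$V{\left(I,Z \right)} = \frac{4 + Z}{Z}$
$\left(\left(- \frac{51}{V{\left(-5,3 \right)}} + \frac{33}{9}\right) + 44\right) 70 = \left(\left(- \frac{51}{\frac{1}{3} \left(4 + 3\right)} + \frac{33}{9}\right) + 44\right) 70 = \left(\left(- \frac{51}{\frac{1}{3} \cdot 7} + 33 \cdot \frac{1}{9}\right) + 44\right) 70 = \left(\left(- \frac{51}{\frac{7}{3}} + \frac{11}{3}\right) + 44\right) 70 = \left(\left(\left(-51\right) \frac{3}{7} + \frac{11}{3}\right) + 44\right) 70 = \left(\left(- \frac{153}{7} + \frac{11}{3}\right) + 44\right) 70 = \left(- \frac{382}{21} + 44\right) 70 = \frac{542}{21} \cdot 70 = \frac{5420}{3}$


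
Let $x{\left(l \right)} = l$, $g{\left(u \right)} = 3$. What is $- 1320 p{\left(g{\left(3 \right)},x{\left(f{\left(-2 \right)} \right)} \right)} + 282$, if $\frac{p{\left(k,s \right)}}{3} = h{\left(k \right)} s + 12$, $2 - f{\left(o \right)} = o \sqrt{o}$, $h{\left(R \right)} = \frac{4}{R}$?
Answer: $-57798 - 10560 i \sqrt{2} \approx -57798.0 - 14934.0 i$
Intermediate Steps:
$f{\left(o \right)} = 2 - o^{\frac{3}{2}}$ ($f{\left(o \right)} = 2 - o \sqrt{o} = 2 - o^{\frac{3}{2}}$)
$p{\left(k,s \right)} = 36 + \frac{12 s}{k}$ ($p{\left(k,s \right)} = 3 \left(\frac{4}{k} s + 12\right) = 3 \left(\frac{4 s}{k} + 12\right) = 3 \left(12 + \frac{4 s}{k}\right) = 36 + \frac{12 s}{k}$)
$- 1320 p{\left(g{\left(3 \right)},x{\left(f{\left(-2 \right)} \right)} \right)} + 282 = - 1320 \left(36 + \frac{12 \left(2 - \left(-2\right)^{\frac{3}{2}}\right)}{3}\right) + 282 = - 1320 \left(36 + 12 \left(2 - - 2 i \sqrt{2}\right) \frac{1}{3}\right) + 282 = - 1320 \left(36 + 12 \left(2 + 2 i \sqrt{2}\right) \frac{1}{3}\right) + 282 = - 1320 \left(36 + \left(8 + 8 i \sqrt{2}\right)\right) + 282 = - 1320 \left(44 + 8 i \sqrt{2}\right) + 282 = \left(-58080 - 10560 i \sqrt{2}\right) + 282 = -57798 - 10560 i \sqrt{2}$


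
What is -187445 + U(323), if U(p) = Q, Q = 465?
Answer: -186980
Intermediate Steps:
U(p) = 465
-187445 + U(323) = -187445 + 465 = -186980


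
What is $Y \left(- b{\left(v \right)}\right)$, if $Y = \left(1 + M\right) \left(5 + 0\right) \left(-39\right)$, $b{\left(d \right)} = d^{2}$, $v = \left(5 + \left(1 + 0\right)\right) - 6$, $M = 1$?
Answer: $0$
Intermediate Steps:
$v = 0$ ($v = \left(5 + 1\right) - 6 = 6 - 6 = 0$)
$Y = -390$ ($Y = \left(1 + 1\right) \left(5 + 0\right) \left(-39\right) = 2 \cdot 5 \left(-39\right) = 10 \left(-39\right) = -390$)
$Y \left(- b{\left(v \right)}\right) = - 390 \left(- 0^{2}\right) = - 390 \left(\left(-1\right) 0\right) = \left(-390\right) 0 = 0$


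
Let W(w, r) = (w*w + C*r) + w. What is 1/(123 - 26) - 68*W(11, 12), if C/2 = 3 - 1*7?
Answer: -237455/97 ≈ -2448.0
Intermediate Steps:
C = -8 (C = 2*(3 - 1*7) = 2*(3 - 7) = 2*(-4) = -8)
W(w, r) = w + w**2 - 8*r (W(w, r) = (w*w - 8*r) + w = (w**2 - 8*r) + w = w + w**2 - 8*r)
1/(123 - 26) - 68*W(11, 12) = 1/(123 - 26) - 68*(11 + 11**2 - 8*12) = 1/97 - 68*(11 + 121 - 96) = 1/97 - 68*36 = 1/97 - 2448 = -237455/97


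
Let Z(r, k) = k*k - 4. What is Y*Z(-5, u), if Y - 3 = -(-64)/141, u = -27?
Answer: 353075/141 ≈ 2504.1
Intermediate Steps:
Z(r, k) = -4 + k² (Z(r, k) = k² - 4 = -4 + k²)
Y = 487/141 (Y = 3 - (-64)/141 = 3 - 1*(-64/141) = 3 + 64/141 = 487/141 ≈ 3.4539)
Y*Z(-5, u) = 487*(-4 + (-27)²)/141 = 487*(-4 + 729)/141 = (487/141)*725 = 353075/141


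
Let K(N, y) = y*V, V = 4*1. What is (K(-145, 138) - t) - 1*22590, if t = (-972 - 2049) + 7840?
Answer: -26857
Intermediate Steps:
V = 4
K(N, y) = 4*y (K(N, y) = y*4 = 4*y)
t = 4819 (t = -3021 + 7840 = 4819)
(K(-145, 138) - t) - 1*22590 = (4*138 - 1*4819) - 1*22590 = (552 - 4819) - 22590 = -4267 - 22590 = -26857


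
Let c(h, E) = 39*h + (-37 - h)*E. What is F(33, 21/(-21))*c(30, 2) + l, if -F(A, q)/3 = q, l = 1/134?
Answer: 416473/134 ≈ 3108.0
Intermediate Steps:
l = 1/134 ≈ 0.0074627
F(A, q) = -3*q
c(h, E) = 39*h + E*(-37 - h)
F(33, 21/(-21))*c(30, 2) + l = (-63/(-21))*(-37*2 + 39*30 - 1*2*30) + 1/134 = (-63*(-1)/21)*(-74 + 1170 - 60) + 1/134 = -3*(-1)*1036 + 1/134 = 3*1036 + 1/134 = 3108 + 1/134 = 416473/134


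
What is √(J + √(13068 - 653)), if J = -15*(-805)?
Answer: √(12075 + √12415) ≈ 110.39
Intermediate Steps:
J = 12075
√(J + √(13068 - 653)) = √(12075 + √(13068 - 653)) = √(12075 + √12415)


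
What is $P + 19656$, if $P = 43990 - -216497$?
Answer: $280143$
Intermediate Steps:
$P = 260487$ ($P = 43990 + 216497 = 260487$)
$P + 19656 = 260487 + 19656 = 280143$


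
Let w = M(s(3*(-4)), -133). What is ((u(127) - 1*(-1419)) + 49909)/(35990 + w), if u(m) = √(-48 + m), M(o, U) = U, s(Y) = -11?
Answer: 51328/35857 + √79/35857 ≈ 1.4317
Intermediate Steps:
w = -133
((u(127) - 1*(-1419)) + 49909)/(35990 + w) = ((√(-48 + 127) - 1*(-1419)) + 49909)/(35990 - 133) = ((√79 + 1419) + 49909)/35857 = ((1419 + √79) + 49909)*(1/35857) = (51328 + √79)*(1/35857) = 51328/35857 + √79/35857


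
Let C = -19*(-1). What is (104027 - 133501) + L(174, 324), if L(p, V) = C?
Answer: -29455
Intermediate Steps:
C = 19
L(p, V) = 19
(104027 - 133501) + L(174, 324) = (104027 - 133501) + 19 = -29474 + 19 = -29455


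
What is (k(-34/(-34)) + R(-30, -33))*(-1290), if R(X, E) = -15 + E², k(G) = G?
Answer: -1386750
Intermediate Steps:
(k(-34/(-34)) + R(-30, -33))*(-1290) = (-34/(-34) + (-15 + (-33)²))*(-1290) = (-34*(-1/34) + (-15 + 1089))*(-1290) = (1 + 1074)*(-1290) = 1075*(-1290) = -1386750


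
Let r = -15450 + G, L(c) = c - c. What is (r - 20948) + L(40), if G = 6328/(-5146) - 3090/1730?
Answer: -16203147771/445129 ≈ -36401.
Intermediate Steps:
L(c) = 0
G = -1342429/445129 (G = 6328*(-1/5146) - 3090*1/1730 = -3164/2573 - 309/173 = -1342429/445129 ≈ -3.0158)
r = -6878585479/445129 (r = -15450 - 1342429/445129 = -6878585479/445129 ≈ -15453.)
(r - 20948) + L(40) = (-6878585479/445129 - 20948) + 0 = -16203147771/445129 + 0 = -16203147771/445129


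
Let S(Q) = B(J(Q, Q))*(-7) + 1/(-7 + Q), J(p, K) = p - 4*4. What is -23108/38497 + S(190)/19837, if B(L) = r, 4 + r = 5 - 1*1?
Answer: -83885952971/139750692987 ≈ -0.60025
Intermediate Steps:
J(p, K) = -16 + p (J(p, K) = p - 16 = -16 + p)
r = 0 (r = -4 + (5 - 1*1) = -4 + (5 - 1) = -4 + 4 = 0)
B(L) = 0
S(Q) = 1/(-7 + Q) (S(Q) = 0*(-7) + 1/(-7 + Q) = 0 + 1/(-7 + Q) = 1/(-7 + Q))
-23108/38497 + S(190)/19837 = -23108/38497 + 1/((-7 + 190)*19837) = -23108*1/38497 + (1/19837)/183 = -23108/38497 + (1/183)*(1/19837) = -23108/38497 + 1/3630171 = -83885952971/139750692987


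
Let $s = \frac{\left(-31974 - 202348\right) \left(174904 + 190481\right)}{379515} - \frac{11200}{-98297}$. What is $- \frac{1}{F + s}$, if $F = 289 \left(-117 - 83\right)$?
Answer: $\frac{2487012397}{704813525110006} \approx 3.5286 \cdot 10^{-6}$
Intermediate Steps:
$F = -57800$ ($F = 289 \left(-200\right) = -57800$)
$s = - \frac{561064208563406}{2487012397}$ ($s = \left(-234322\right) 365385 \cdot \frac{1}{379515} - - \frac{11200}{98297} = \left(-85617743970\right) \frac{1}{379515} + \frac{11200}{98297} = - \frac{5707849598}{25301} + \frac{11200}{98297} = - \frac{561064208563406}{2487012397} \approx -2.256 \cdot 10^{5}$)
$- \frac{1}{F + s} = - \frac{1}{-57800 - \frac{561064208563406}{2487012397}} = - \frac{1}{- \frac{704813525110006}{2487012397}} = \left(-1\right) \left(- \frac{2487012397}{704813525110006}\right) = \frac{2487012397}{704813525110006}$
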